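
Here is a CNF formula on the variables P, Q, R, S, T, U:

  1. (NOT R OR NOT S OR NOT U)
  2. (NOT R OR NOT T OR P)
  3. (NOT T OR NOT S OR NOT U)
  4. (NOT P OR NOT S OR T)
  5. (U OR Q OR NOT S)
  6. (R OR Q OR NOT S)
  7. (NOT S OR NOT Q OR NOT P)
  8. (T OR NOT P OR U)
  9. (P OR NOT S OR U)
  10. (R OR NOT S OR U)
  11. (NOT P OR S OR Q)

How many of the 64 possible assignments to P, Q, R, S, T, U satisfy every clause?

19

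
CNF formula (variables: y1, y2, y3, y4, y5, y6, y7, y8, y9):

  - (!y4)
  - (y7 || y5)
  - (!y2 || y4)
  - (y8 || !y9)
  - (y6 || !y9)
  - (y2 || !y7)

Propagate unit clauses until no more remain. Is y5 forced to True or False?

True

Unit clause (!y4) sets y4 = False.
(!y2 || y4): since y4 = False, the clause reduces to (!y2). y2 = False.
From (!y7 || y2) and y2 = False: y7 = False.
From (y7 || y5) and y7 = False: y5 = True.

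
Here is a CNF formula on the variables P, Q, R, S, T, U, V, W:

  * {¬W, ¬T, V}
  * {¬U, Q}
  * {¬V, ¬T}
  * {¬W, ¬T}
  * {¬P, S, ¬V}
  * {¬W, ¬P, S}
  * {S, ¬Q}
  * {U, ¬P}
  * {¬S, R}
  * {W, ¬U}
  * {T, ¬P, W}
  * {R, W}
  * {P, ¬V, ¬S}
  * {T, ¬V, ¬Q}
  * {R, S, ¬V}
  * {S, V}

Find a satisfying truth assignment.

P=False, Q=True, R=True, S=True, T=False, U=False, V=False, W=True

Check each clause:
  1. {¬T, ¬W, V} — ¬T is true.
  2. {¬U, Q} — ¬U is true.
  3. {¬V, ¬T} — ¬V is true.
  4. {¬W, ¬T} — ¬T is true.
  5. {¬P, ¬V, S} — ¬V is true.
  6. {¬P, ¬W, S} — S is true.
  7. {S, ¬Q} — S is true.
  8. {¬P, U} — ¬P is true.
  9. {R, ¬S} — R is true.
  10. {¬U, W} — W is true.
  11. {¬P, T, W} — W is true.
  12. {R, W} — W is true.
  13. {¬S, ¬V, P} — ¬V is true.
  14. {¬Q, T, ¬V} — ¬V is true.
  15. {¬V, S, R} — ¬V is true.
  16. {V, S} — S is true.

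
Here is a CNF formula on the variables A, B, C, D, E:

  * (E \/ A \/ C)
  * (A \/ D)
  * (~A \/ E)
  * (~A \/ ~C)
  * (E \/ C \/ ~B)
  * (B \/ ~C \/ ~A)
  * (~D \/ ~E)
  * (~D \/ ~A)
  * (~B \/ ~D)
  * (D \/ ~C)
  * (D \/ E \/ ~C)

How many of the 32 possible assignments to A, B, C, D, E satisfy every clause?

3

Satisfying assignments:
  A=0 B=0 C=1 D=1 E=0
  A=1 B=0 C=0 D=0 E=1
  A=1 B=1 C=0 D=0 E=1
That's 3 in total.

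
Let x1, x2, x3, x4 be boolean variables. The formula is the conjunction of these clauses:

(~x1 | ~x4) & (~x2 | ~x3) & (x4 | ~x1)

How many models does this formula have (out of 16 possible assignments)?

6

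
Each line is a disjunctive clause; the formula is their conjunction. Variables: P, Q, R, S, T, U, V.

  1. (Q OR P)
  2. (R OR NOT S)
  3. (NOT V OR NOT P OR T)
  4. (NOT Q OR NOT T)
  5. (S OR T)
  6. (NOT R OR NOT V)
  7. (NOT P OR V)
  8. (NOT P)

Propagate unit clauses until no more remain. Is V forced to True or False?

False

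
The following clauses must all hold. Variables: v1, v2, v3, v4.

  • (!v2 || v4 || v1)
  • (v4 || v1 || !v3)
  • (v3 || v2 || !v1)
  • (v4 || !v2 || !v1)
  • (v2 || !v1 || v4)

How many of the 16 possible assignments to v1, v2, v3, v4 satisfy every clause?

8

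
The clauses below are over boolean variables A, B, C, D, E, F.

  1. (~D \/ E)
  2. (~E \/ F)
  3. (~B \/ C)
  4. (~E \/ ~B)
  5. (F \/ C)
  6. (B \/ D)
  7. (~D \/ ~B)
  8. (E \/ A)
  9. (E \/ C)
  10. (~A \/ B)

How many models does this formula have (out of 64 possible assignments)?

The models are:
  A=F B=F C=F D=T E=T F=T
  A=F B=F C=T D=T E=T F=T
  A=T B=T C=T D=F E=F F=F
  A=T B=T C=T D=F E=F F=T
Count: 4.

4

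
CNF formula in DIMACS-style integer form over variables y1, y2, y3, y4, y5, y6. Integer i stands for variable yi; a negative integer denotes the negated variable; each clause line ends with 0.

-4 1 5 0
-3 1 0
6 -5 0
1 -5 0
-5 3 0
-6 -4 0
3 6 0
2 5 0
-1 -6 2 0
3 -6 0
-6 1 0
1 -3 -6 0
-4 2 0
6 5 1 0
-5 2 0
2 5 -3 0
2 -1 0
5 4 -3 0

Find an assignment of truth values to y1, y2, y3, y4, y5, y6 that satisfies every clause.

y1=True, y2=True, y3=True, y4=False, y5=True, y6=True

Pure literal: y2 appears only positively; assign y2 = True.
Set y1 = True and propagate.
Try y3 = True.
For the remaining variables, y4 = False, y5 = True, y6 = True works.
Every clause has at least one true literal under this assignment.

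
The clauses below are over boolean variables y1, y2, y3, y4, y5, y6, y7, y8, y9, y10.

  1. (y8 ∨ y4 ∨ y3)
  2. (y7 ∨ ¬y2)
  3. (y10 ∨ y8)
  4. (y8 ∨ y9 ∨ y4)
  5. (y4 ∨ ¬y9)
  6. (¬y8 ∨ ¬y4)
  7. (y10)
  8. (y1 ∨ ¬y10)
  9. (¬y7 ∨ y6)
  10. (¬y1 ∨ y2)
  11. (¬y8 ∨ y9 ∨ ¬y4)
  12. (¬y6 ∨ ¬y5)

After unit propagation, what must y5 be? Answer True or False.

(y10) is a unit clause: y10 = True.
In (¬y10 ∨ y1), ¬y10 is now false; y1 must hold, so y1 = True.
(y2 ∨ ¬y1) with y1 = True leaves only y2, so y2 = True.
(¬y2 ∨ y7): since y2 = True, the clause reduces to (y7). y7 = True.
From (¬y7 ∨ y6) and y7 = True: y6 = True.
From (¬y6 ∨ ¬y5) and y6 = True: y5 = False.

False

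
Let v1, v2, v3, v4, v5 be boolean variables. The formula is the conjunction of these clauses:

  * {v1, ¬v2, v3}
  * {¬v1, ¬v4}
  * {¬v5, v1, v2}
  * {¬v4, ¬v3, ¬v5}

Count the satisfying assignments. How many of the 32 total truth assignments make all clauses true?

Case analysis on v1 and v2:
  v1=T, v2=T: remaining (v3,v4,v5) ∈ {(F,F,F); (F,F,T); (T,F,F); (T,F,T)} — 4.
  v1=T, v2=F: remaining (v3,v4,v5) ∈ {(F,F,F); (F,F,T); (T,F,F); (T,F,T)} — 4.
  v1=F, v2=T: remaining (v3,v4,v5) ∈ {(T,F,F); (T,F,T); (T,T,F)} — 3.
  v1=F, v2=F: remaining (v3,v4,v5) ∈ {(F,F,F); (F,T,F); (T,F,F); (T,T,F)} — 4.
Total: 4 + 4 + 3 + 4 = 15.

15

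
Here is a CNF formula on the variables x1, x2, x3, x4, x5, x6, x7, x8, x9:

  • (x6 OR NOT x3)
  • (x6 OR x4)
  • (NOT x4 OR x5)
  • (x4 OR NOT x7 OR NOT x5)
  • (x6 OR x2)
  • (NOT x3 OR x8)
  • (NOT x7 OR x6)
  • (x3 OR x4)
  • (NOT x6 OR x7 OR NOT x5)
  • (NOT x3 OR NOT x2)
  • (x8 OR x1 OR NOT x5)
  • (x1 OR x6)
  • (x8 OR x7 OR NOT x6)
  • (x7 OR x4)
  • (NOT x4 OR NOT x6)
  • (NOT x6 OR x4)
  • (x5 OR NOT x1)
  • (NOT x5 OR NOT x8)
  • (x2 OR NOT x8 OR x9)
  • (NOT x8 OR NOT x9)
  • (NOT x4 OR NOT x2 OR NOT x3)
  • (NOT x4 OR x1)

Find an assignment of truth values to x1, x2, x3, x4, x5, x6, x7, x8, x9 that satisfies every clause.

Branch on x1: take x1 = True.
  then x5 is forced to True.
  then x8 is forced to False.
  then x3 is forced to False.
  then x4 is forced to True.
  then x6 is forced to False.
  then x2 is forced to True.
  then x7 is forced to False.
x9 is now unconstrained; take x9 = False.
Every clause has at least one true literal under this assignment.
Check each clause:
  1. (NOT x3 OR x6) — NOT x3 is true.
  2. (x4 OR x6) — x4 is true.
  3. (x5 OR NOT x4) — x5 is true.
  4. (NOT x7 OR x4 OR NOT x5) — NOT x7 is true.
  5. (x6 OR x2) — x2 is true.
  6. (x8 OR NOT x3) — NOT x3 is true.
  7. (NOT x7 OR x6) — NOT x7 is true.
  8. (x3 OR x4) — x4 is true.
  9. (NOT x6 OR NOT x5 OR x7) — NOT x6 is true.
  10. (NOT x2 OR NOT x3) — NOT x3 is true.
  11. (NOT x5 OR x8 OR x1) — x1 is true.
  12. (x1 OR x6) — x1 is true.
  13. (x8 OR x7 OR NOT x6) — NOT x6 is true.
  14. (x7 OR x4) — x4 is true.
  15. (NOT x6 OR NOT x4) — NOT x6 is true.
  16. (NOT x6 OR x4) — NOT x6 is true.
  17. (NOT x1 OR x5) — x5 is true.
  18. (NOT x5 OR NOT x8) — NOT x8 is true.
  19. (NOT x8 OR x2 OR x9) — NOT x8 is true.
  20. (NOT x8 OR NOT x9) — NOT x8 is true.
  21. (NOT x3 OR NOT x2 OR NOT x4) — NOT x3 is true.
  22. (NOT x4 OR x1) — x1 is true.

x1=T, x2=T, x3=F, x4=T, x5=T, x6=F, x7=F, x8=F, x9=F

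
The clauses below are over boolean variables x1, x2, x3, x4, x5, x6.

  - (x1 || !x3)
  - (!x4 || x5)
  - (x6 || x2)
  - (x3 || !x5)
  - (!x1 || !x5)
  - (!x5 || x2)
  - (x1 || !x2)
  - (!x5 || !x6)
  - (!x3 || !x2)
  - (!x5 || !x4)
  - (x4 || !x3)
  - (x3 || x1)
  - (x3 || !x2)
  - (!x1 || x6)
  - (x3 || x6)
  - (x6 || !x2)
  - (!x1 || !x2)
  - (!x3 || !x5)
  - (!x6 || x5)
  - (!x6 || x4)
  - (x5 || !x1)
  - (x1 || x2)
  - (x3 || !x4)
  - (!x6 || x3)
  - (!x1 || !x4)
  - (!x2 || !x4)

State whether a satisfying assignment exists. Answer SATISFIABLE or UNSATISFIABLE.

x3 = True:
  propagation gives x1=True, x5=False; an empty clause results — contradiction.
x3 = False:
  propagation gives x5=False, x4=False, x1=True; an empty clause results — contradiction.
Every branch closes, so no satisfying assignment exists.

UNSATISFIABLE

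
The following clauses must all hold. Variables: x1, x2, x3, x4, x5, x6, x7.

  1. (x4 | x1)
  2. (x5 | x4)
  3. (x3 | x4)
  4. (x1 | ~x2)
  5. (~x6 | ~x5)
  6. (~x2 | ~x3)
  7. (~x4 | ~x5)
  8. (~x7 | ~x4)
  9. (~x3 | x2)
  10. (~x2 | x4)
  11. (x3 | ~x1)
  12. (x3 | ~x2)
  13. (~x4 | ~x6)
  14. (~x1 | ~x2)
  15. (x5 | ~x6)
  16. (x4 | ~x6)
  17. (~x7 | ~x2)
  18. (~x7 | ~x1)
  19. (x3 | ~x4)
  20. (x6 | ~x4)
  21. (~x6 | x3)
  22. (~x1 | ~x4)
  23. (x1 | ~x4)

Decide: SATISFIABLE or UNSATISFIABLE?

x4 = True:
  propagation gives x5=False, x7=False, x6=False; an empty clause results — contradiction.
x4 = False:
  propagation gives x1=True, x5=True, x3=True, x6=False; an empty clause results — contradiction.
Every branch closes, so no satisfying assignment exists.

UNSATISFIABLE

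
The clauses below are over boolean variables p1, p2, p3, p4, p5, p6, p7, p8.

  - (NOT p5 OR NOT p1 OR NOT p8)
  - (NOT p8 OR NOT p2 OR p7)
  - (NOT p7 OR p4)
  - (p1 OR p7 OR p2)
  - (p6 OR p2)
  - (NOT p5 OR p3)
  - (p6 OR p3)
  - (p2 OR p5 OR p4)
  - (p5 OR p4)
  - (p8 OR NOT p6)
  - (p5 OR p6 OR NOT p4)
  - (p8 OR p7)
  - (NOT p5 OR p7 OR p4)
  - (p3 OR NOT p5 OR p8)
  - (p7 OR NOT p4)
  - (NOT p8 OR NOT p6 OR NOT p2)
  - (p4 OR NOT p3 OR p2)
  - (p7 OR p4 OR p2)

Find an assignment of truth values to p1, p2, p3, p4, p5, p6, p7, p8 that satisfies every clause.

p1=F, p2=F, p3=F, p4=T, p5=F, p6=T, p7=T, p8=T

Try p1 = False.
The remaining clauses are satisfied by p2 = False, p3 = False, p4 = True, p5 = False, p6 = True, p7 = True, p8 = True.
Check each clause:
  1. (NOT p8 OR NOT p1 OR NOT p5) — NOT p5 is true.
  2. (NOT p8 OR p7 OR NOT p2) — NOT p2 is true.
  3. (p4 OR NOT p7) — p4 is true.
  4. (p1 OR p2 OR p7) — p7 is true.
  5. (p6 OR p2) — p6 is true.
  6. (p3 OR NOT p5) — NOT p5 is true.
  7. (p3 OR p6) — p6 is true.
  8. (p4 OR p2 OR p5) — p4 is true.
  9. (p4 OR p5) — p4 is true.
  10. (p8 OR NOT p6) — p8 is true.
  11. (p6 OR NOT p4 OR p5) — p6 is true.
  12. (p8 OR p7) — p8 is true.
  13. (p7 OR NOT p5 OR p4) — NOT p5 is true.
  14. (p3 OR NOT p5 OR p8) — p8 is true.
  15. (NOT p4 OR p7) — p7 is true.
  16. (NOT p2 OR NOT p8 OR NOT p6) — NOT p2 is true.
  17. (p4 OR p2 OR NOT p3) — p4 is true.
  18. (p7 OR p4 OR p2) — p4 is true.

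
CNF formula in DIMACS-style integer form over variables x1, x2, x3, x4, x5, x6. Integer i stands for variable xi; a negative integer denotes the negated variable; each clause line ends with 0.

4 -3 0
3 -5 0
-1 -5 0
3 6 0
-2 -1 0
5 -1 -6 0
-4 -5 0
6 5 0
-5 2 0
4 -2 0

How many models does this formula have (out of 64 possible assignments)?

5

Satisfying assignments:
  x1=0 x2=0 x3=0 x4=0 x5=0 x6=1
  x1=0 x2=0 x3=0 x4=1 x5=0 x6=1
  x1=0 x2=0 x3=1 x4=1 x5=0 x6=1
  x1=0 x2=1 x3=0 x4=1 x5=0 x6=1
  x1=0 x2=1 x3=1 x4=1 x5=0 x6=1
That's 5 in total.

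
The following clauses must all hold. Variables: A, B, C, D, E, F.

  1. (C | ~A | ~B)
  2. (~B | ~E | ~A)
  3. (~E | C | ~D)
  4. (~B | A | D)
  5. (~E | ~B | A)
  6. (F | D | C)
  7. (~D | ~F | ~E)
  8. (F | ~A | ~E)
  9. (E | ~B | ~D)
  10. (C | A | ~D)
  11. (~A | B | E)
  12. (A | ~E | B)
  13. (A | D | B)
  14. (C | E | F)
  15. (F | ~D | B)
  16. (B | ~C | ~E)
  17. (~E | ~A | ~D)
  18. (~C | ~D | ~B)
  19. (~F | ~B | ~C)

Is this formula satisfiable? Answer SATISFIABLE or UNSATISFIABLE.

SATISFIABLE

Branch on A: take A = False.
Try B = False.
  then E is forced to False.
  then D is forced to True.
  then C is forced to True.
  then F is forced to True.
So A = False, B = False, C = True, D = True, E = False, F = True is a satisfying assignment.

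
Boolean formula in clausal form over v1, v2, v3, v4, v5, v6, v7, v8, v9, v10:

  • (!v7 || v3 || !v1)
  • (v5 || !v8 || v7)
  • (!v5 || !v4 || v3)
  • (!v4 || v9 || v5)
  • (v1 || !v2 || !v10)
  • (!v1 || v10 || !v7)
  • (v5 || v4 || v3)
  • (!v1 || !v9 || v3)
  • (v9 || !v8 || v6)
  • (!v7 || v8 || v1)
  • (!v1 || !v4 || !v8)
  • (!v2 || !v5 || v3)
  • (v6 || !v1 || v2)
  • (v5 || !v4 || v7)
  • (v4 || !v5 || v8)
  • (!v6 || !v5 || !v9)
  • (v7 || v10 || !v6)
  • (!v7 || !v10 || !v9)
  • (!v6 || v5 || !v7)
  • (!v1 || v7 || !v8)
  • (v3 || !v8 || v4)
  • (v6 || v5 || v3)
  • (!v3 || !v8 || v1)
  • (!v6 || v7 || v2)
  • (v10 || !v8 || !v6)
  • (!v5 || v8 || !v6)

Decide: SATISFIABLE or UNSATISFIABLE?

SATISFIABLE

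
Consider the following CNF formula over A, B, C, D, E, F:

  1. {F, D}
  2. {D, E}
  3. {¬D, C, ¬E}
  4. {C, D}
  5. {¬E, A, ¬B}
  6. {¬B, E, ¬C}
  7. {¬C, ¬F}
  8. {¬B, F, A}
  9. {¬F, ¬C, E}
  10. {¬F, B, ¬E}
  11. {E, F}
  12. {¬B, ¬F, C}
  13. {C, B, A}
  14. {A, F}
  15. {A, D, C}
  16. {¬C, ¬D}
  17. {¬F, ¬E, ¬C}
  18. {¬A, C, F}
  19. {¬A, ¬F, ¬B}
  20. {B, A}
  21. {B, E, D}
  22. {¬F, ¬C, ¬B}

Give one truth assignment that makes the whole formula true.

A = True, B = False, C = False, D = True, E = False, F = True

Try A = True.
Set B = False and propagate.
The remaining clauses are satisfied by C = False, D = True, E = False, F = True.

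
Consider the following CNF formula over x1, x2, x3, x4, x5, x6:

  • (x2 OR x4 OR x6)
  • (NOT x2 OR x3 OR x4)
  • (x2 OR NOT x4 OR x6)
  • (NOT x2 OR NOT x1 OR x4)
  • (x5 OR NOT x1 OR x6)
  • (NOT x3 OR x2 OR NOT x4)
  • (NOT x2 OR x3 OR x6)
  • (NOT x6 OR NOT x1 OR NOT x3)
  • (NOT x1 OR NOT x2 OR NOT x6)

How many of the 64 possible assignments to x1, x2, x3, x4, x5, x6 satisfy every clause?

21

Case analysis on x2 and x6:
  x2=1, x6=1: x5 free; 3 ways for (x1,x3,x4) × 2^1 = 6.
  x2=1, x6=0: 5 of the 16 assignments to (x1,x3,x4,x5) work.
  x2=0, x6=1: x5 free; 5 ways for (x1,x3,x4) × 2^1 = 10.
  x2=0, x6=0: a clause becomes empty — 0.
Total: 6 + 5 + 10 + 0 = 21.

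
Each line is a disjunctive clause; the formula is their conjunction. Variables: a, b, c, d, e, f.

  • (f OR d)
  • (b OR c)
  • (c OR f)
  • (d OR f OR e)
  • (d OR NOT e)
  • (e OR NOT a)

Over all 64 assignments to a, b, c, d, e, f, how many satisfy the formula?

18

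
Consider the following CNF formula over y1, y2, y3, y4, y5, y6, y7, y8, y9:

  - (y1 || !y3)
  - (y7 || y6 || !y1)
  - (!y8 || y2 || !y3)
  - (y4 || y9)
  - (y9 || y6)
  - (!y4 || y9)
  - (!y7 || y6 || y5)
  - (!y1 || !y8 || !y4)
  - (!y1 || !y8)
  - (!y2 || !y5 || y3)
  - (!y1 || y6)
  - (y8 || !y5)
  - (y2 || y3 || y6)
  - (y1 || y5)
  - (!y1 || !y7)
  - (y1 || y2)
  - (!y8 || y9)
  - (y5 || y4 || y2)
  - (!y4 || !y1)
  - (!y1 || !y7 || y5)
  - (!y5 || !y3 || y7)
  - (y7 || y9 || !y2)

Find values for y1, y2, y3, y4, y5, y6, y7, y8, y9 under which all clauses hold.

y1 = T, y2 = T, y3 = T, y4 = F, y5 = F, y6 = T, y7 = F, y8 = F, y9 = T

Pure literal: y6 appears only positively; assign y6 = True.
y9 occurs only positively in the remaining clauses — set y9 = True.
Set y1 = True and propagate.
  then y8 is forced to False.
  then y5 is forced to False.
  then y7 is forced to False.
  then y4 is forced to False.
  then y2 is forced to True.
y3 is now unconstrained; take y3 = True.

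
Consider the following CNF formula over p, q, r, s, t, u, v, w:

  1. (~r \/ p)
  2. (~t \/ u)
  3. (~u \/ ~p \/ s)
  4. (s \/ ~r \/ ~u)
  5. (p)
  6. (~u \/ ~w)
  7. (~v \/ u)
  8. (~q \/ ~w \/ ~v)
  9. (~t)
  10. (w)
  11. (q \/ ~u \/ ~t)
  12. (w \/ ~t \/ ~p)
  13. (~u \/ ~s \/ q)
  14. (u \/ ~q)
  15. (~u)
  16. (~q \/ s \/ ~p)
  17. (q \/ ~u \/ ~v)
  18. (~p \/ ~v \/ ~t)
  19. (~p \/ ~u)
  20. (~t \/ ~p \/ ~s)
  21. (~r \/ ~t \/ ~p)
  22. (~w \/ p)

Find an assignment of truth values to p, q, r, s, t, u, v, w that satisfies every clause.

(p) is a unit clause, so p = True.
Unit propagation: (~t) forces t = False.
The clause (w) is unit: w must be True.
The clause (~u) is unit: u must be False.
(~v) is a unit clause, so v = False.
Unit propagation: (~q) forces q = False.
r, s are now unconstrained; take r = False, s = True.

p=True, q=False, r=False, s=True, t=False, u=False, v=False, w=True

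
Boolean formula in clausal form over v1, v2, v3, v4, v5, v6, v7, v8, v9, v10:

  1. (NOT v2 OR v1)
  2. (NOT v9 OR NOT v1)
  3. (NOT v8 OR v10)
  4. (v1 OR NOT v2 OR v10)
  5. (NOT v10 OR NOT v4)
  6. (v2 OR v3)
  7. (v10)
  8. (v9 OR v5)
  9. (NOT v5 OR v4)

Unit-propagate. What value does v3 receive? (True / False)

Unit clause (v10) sets v10 = True.
(NOT v10 OR NOT v4): since v10 = True, the clause reduces to (NOT v4). v4 = False.
From (v4 OR NOT v5) and v4 = False: v5 = False.
In (v5 OR v9), v5 is now false; v9 must hold, so v9 = True.
In (NOT v9 OR NOT v1), NOT v9 is now false; NOT v1 must hold, so v1 = False.
(NOT v2 OR v1): since v1 = False, the clause reduces to (NOT v2). v2 = False.
(v3 OR v2): since v2 = False, the clause reduces to (v3). v3 = True.

True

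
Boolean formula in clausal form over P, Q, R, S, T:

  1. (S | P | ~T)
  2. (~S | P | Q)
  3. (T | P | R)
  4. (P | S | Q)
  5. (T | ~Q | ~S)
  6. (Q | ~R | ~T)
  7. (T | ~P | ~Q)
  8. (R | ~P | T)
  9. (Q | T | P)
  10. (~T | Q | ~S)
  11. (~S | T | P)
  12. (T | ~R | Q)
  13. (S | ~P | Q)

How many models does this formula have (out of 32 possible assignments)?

7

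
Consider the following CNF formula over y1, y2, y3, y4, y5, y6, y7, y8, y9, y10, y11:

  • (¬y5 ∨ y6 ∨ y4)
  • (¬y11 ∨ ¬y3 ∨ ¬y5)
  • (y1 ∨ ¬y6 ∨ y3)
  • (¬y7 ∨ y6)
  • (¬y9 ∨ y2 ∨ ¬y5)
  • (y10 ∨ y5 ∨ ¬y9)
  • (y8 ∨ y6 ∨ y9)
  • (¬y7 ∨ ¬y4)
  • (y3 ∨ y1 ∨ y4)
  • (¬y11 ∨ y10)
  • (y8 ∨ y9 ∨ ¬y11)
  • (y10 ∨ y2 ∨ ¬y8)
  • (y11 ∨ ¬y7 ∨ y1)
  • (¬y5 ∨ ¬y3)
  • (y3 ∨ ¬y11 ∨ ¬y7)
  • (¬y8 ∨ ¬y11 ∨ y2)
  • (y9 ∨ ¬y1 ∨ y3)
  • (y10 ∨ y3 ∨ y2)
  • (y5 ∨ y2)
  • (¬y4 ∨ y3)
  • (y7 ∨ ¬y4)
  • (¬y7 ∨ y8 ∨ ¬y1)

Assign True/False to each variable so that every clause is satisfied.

Pure literal: y2 appears only positively; assign y2 = True.
y10 occurs only positively in the remaining clauses — set y10 = True.
Branch on y1: take y1 = True.
The remaining clauses are satisfied by y3 = False, y4 = False, y5 = False, y6 = False, y7 = False, y8 = True, y9 = True, y11 = False.

y1=True, y2=True, y3=False, y4=False, y5=False, y6=False, y7=False, y8=True, y9=True, y10=True, y11=False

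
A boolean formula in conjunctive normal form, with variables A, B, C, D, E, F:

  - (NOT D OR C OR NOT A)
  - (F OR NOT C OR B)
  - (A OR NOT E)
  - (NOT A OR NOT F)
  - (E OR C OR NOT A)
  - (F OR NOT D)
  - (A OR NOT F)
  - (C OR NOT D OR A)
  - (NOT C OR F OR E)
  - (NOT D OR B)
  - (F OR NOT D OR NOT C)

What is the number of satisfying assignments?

5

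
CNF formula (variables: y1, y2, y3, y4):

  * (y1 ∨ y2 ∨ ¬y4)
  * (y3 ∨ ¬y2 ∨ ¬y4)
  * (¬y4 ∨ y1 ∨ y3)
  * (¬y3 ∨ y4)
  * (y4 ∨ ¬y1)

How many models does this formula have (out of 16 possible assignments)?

Satisfying assignments:
  y1=F y2=F y3=F y4=F
  y1=F y2=T y3=F y4=F
  y1=F y2=T y3=T y4=T
  y1=T y2=F y3=F y4=T
  y1=T y2=F y3=T y4=T
  y1=T y2=T y3=T y4=T
Count: 6.

6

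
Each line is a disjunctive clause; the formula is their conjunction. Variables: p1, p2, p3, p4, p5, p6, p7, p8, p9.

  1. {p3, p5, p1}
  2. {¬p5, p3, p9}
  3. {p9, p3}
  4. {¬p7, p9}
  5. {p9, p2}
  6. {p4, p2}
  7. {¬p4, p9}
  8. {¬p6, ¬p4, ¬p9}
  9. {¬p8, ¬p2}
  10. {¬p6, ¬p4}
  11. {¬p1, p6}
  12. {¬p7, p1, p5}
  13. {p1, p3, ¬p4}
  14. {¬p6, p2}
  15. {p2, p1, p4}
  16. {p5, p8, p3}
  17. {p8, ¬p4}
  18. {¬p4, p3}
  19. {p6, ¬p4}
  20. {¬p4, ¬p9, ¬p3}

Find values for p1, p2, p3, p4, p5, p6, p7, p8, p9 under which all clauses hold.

p1=0  p2=1  p3=1  p4=0  p5=1  p6=0  p7=0  p8=0  p9=1

Check each clause:
  1. {p1, p3, p5} — p3 is true.
  2. {p9, ¬p5, p3} — p9 is true.
  3. {p3, p9} — p9 is true.
  4. {p9, ¬p7} — ¬p7 is true.
  5. {p2, p9} — p9 is true.
  6. {p2, p4} — p2 is true.
  7. {p9, ¬p4} — p9 is true.
  8. {¬p6, ¬p4, ¬p9} — ¬p6 is true.
  9. {¬p2, ¬p8} — ¬p8 is true.
  10. {¬p4, ¬p6} — ¬p6 is true.
  11. {p6, ¬p1} — ¬p1 is true.
  12. {p5, p1, ¬p7} — p5 is true.
  13. {p3, p1, ¬p4} — p3 is true.
  14. {p2, ¬p6} — p2 is true.
  15. {p2, p4, p1} — p2 is true.
  16. {p8, p5, p3} — p3 is true.
  17. {¬p4, p8} — ¬p4 is true.
  18. {p3, ¬p4} — p3 is true.
  19. {p6, ¬p4} — ¬p4 is true.
  20. {¬p4, ¬p9, ¬p3} — ¬p4 is true.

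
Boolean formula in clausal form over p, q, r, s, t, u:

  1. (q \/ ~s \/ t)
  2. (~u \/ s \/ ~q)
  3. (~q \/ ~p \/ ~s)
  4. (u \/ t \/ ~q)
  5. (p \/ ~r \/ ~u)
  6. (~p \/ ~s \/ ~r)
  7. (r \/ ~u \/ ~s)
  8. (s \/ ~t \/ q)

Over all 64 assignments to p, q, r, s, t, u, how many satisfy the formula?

Case analysis on s and q:
  s=T, q=T: remaining (p,r,t,u) ∈ {(F,F,T,F); (F,T,T,F)} — 2.
  s=T, q=F: remaining (p,r,t,u) ∈ {(F,F,T,F); (F,T,T,F); (T,F,T,F)} — 3.
  s=F, q=T: remaining (p,r,t,u) ∈ {(F,F,T,F); (F,T,T,F); (T,F,T,F); (T,T,T,F)} — 4.
  s=F, q=F: 7 of the 16 assignments to (p,r,t,u) work.
Total: 2 + 3 + 4 + 7 = 16.

16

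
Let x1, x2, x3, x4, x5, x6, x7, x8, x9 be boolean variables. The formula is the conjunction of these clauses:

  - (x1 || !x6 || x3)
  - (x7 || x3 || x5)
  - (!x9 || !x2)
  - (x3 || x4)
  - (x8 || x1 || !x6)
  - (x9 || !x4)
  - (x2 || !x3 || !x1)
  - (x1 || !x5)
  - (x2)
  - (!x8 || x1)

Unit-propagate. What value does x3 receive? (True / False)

True

Unit clause (x2) sets x2 = True.
(!x2 || !x9) with x2 = True leaves only !x9, so x9 = False.
(!x4 || x9) with x9 = False leaves only !x4, so x4 = False.
(x4 || x3): since x4 = False, the clause reduces to (x3). x3 = True.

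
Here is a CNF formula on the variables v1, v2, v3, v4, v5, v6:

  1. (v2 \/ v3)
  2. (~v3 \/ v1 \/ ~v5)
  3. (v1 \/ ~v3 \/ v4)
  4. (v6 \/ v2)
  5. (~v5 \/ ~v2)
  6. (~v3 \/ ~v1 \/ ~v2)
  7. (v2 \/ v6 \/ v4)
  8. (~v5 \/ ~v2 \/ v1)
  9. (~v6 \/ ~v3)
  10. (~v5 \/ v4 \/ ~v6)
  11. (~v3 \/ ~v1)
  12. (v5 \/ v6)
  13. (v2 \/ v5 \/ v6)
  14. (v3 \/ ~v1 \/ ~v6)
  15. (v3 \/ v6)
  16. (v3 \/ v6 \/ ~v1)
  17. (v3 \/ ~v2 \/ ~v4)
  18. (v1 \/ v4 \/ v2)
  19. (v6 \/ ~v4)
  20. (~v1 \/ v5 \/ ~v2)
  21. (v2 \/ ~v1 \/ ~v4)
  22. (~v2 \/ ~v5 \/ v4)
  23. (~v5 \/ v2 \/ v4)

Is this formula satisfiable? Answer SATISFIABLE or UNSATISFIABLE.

Branch on v1: take v1 = False.
For the remaining variables, v2 = True, v3 = False, v4 = False, v5 = False, v6 = True works.
So v1 = F  v2 = T  v3 = F  v4 = F  v5 = F  v6 = T is a satisfying assignment.

SATISFIABLE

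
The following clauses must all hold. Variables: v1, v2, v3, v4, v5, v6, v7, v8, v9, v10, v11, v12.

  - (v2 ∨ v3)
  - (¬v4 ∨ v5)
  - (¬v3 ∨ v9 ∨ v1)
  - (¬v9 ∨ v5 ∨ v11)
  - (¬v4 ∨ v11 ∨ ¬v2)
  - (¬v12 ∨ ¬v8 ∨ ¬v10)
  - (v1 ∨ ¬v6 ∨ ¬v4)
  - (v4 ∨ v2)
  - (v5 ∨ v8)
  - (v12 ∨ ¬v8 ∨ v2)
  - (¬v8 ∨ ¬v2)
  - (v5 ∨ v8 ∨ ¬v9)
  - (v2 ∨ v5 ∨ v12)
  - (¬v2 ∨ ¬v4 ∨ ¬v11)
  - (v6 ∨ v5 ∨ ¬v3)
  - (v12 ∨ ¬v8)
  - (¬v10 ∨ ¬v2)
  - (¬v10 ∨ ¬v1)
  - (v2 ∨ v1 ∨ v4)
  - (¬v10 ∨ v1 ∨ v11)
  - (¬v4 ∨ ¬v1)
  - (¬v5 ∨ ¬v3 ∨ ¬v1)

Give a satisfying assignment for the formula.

v1 = False, v2 = False, v3 = True, v4 = True, v5 = True, v6 = False, v7 = True, v8 = False, v9 = True, v10 = False, v11 = True, v12 = False

Check each clause:
  1. (v2 ∨ v3) — v3 is true.
  2. (v5 ∨ ¬v4) — v5 is true.
  3. (¬v3 ∨ v1 ∨ v9) — v9 is true.
  4. (v11 ∨ ¬v9 ∨ v5) — v11 is true.
  5. (¬v4 ∨ v11 ∨ ¬v2) — v11 is true.
  6. (¬v8 ∨ ¬v10 ∨ ¬v12) — ¬v8 is true.
  7. (v1 ∨ ¬v6 ∨ ¬v4) — ¬v6 is true.
  8. (v2 ∨ v4) — v4 is true.
  9. (v5 ∨ v8) — v5 is true.
  10. (v12 ∨ v2 ∨ ¬v8) — ¬v8 is true.
  11. (¬v8 ∨ ¬v2) — ¬v8 is true.
  12. (¬v9 ∨ v5 ∨ v8) — v5 is true.
  13. (v2 ∨ v5 ∨ v12) — v5 is true.
  14. (¬v11 ∨ ¬v2 ∨ ¬v4) — ¬v2 is true.
  15. (v6 ∨ v5 ∨ ¬v3) — v5 is true.
  16. (v12 ∨ ¬v8) — ¬v8 is true.
  17. (¬v2 ∨ ¬v10) — ¬v10 is true.
  18. (¬v10 ∨ ¬v1) — ¬v1 is true.
  19. (v2 ∨ v4 ∨ v1) — v4 is true.
  20. (¬v10 ∨ v1 ∨ v11) — v11 is true.
  21. (¬v1 ∨ ¬v4) — ¬v1 is true.
  22. (¬v1 ∨ ¬v3 ∨ ¬v5) — ¬v1 is true.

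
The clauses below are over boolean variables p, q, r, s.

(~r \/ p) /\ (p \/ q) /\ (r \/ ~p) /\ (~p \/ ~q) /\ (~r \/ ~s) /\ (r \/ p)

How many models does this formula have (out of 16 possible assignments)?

1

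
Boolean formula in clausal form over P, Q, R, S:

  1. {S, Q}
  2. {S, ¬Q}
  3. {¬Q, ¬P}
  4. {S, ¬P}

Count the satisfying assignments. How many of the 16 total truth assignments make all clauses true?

Satisfying assignments:
  P=F Q=F R=F S=T
  P=F Q=F R=T S=T
  P=F Q=T R=F S=T
  P=F Q=T R=T S=T
  P=T Q=F R=F S=T
  P=T Q=F R=T S=T
That's 6 in total.

6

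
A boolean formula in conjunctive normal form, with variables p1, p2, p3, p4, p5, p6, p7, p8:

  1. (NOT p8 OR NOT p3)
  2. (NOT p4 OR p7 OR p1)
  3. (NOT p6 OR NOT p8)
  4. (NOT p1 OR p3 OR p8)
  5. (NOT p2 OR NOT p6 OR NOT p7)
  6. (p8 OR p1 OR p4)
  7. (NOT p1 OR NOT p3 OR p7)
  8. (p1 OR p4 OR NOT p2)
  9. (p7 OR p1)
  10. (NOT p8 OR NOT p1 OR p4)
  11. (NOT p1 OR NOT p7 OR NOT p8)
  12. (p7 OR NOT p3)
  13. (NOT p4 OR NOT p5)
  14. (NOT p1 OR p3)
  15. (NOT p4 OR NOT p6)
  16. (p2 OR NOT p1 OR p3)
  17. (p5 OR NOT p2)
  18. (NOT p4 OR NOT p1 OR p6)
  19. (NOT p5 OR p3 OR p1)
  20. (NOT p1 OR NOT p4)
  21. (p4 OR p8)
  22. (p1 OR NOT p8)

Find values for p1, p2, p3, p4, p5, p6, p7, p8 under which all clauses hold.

p1 = False, p2 = False, p3 = False, p4 = True, p5 = False, p6 = False, p7 = True, p8 = False

Check each clause:
  1. (NOT p3 OR NOT p8) — NOT p8 is true.
  2. (p7 OR p1 OR NOT p4) — p7 is true.
  3. (NOT p8 OR NOT p6) — NOT p8 is true.
  4. (p8 OR NOT p1 OR p3) — NOT p1 is true.
  5. (NOT p7 OR NOT p2 OR NOT p6) — NOT p6 is true.
  6. (p1 OR p8 OR p4) — p4 is true.
  7. (p7 OR NOT p1 OR NOT p3) — NOT p3 is true.
  8. (p4 OR p1 OR NOT p2) — p4 is true.
  9. (p7 OR p1) — p7 is true.
  10. (NOT p8 OR NOT p1 OR p4) — NOT p8 is true.
  11. (NOT p7 OR NOT p8 OR NOT p1) — NOT p8 is true.
  12. (NOT p3 OR p7) — NOT p3 is true.
  13. (NOT p5 OR NOT p4) — NOT p5 is true.
  14. (NOT p1 OR p3) — NOT p1 is true.
  15. (NOT p6 OR NOT p4) — NOT p6 is true.
  16. (p2 OR NOT p1 OR p3) — NOT p1 is true.
  17. (NOT p2 OR p5) — NOT p2 is true.
  18. (NOT p1 OR p6 OR NOT p4) — NOT p1 is true.
  19. (p1 OR p3 OR NOT p5) — NOT p5 is true.
  20. (NOT p1 OR NOT p4) — NOT p1 is true.
  21. (p4 OR p8) — p4 is true.
  22. (NOT p8 OR p1) — NOT p8 is true.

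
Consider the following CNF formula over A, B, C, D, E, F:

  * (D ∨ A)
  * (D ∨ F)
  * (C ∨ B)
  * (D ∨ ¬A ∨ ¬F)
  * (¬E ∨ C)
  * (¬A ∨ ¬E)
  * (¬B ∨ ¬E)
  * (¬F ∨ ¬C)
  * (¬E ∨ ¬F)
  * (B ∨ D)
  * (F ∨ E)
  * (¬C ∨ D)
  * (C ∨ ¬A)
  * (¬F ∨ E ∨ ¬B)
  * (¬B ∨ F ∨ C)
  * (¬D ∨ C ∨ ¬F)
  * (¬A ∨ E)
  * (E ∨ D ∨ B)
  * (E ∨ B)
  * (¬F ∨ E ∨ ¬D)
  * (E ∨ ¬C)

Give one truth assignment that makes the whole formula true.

A=F  B=F  C=T  D=T  E=T  F=F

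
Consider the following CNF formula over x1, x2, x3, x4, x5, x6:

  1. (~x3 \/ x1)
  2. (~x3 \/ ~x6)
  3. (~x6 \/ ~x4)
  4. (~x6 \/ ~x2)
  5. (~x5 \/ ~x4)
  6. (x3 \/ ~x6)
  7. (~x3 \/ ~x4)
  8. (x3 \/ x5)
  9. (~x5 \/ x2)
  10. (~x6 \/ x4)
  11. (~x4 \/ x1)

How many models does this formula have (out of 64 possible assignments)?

The models are:
  x1=F x2=T x3=F x4=F x5=T x6=F
  x1=T x2=F x3=T x4=F x5=F x6=F
  x1=T x2=T x3=F x4=F x5=T x6=F
  x1=T x2=T x3=T x4=F x5=F x6=F
  x1=T x2=T x3=T x4=F x5=T x6=F
Count: 5.

5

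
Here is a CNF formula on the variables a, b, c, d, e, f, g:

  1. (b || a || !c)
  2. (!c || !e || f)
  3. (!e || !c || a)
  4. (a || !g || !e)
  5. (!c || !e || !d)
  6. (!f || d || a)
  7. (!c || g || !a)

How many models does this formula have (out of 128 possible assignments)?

66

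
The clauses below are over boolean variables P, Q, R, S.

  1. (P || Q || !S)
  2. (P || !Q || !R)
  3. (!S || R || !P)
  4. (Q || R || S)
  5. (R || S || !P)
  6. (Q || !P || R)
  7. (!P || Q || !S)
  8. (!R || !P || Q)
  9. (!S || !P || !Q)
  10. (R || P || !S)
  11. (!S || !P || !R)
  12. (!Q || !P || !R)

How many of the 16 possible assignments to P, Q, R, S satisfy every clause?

Satisfying assignments:
  P=F Q=F R=T S=F
  P=F Q=T R=F S=F
Count: 2.

2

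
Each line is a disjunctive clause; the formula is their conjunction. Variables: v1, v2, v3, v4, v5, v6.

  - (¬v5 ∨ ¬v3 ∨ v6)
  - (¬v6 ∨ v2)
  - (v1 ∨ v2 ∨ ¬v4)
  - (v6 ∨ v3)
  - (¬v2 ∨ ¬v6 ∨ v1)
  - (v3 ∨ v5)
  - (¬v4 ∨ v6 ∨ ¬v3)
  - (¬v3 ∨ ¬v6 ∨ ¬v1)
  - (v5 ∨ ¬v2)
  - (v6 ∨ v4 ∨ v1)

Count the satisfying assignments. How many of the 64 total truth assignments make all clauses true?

3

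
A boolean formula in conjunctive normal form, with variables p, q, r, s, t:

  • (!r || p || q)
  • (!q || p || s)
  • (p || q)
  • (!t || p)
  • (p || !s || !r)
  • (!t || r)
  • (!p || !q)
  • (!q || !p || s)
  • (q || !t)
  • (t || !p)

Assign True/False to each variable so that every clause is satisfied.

p = 0, q = 1, r = 0, s = 1, t = 0

Check each clause:
  1. (q || !r || p) — q is true.
  2. (!q || p || s) — s is true.
  3. (p || q) — q is true.
  4. (!t || p) — !t is true.
  5. (!r || p || !s) — !r is true.
  6. (r || !t) — !t is true.
  7. (!q || !p) — !p is true.
  8. (!p || !q || s) — s is true.
  9. (q || !t) — q is true.
  10. (t || !p) — !p is true.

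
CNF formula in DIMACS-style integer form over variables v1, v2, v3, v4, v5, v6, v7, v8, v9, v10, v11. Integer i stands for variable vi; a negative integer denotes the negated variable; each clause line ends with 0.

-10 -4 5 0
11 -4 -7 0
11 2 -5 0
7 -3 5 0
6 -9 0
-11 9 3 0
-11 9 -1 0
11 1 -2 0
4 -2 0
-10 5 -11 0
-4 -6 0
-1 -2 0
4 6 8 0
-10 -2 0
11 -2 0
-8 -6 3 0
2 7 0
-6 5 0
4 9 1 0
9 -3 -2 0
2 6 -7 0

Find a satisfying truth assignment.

v1 = 1  v2 = 0  v3 = 0  v4 = 0  v5 = 1  v6 = 1  v7 = 1  v8 = 0  v9 = 1  v10 = 0  v11 = 1

Pure literal: v10 appears only negated; assign v10 = False.
Try v1 = True.
  then v2 is forced to False.
  then v7 is forced to True.
  then v6 is forced to True.
  then v4 is forced to False.
  then v5 is forced to True.
  then v11 is forced to True.
  then v9 is forced to True.
The remaining clauses are satisfied by v3 = False, v8 = False.
Check each clause:
  1. (~v10 \/ v5 \/ ~v4) — ~v4 is true.
  2. (~v4 \/ ~v7 \/ v11) — v11 is true.
  3. (~v5 \/ v2 \/ v11) — v11 is true.
  4. (v5 \/ v7 \/ ~v3) — v5 is true.
  5. (v6 \/ ~v9) — v6 is true.
  6. (~v11 \/ v3 \/ v9) — v9 is true.
  7. (~v11 \/ ~v1 \/ v9) — v9 is true.
  8. (~v2 \/ v11 \/ v1) — v1 is true.
  9. (~v2 \/ v4) — ~v2 is true.
  10. (v5 \/ ~v10 \/ ~v11) — v5 is true.
  11. (~v4 \/ ~v6) — ~v4 is true.
  12. (~v2 \/ ~v1) — ~v2 is true.
  13. (v6 \/ v4 \/ v8) — v6 is true.
  14. (~v2 \/ ~v10) — ~v10 is true.
  15. (~v2 \/ v11) — v11 is true.
  16. (~v8 \/ ~v6 \/ v3) — ~v8 is true.
  17. (v7 \/ v2) — v7 is true.
  18. (~v6 \/ v5) — v5 is true.
  19. (v9 \/ v4 \/ v1) — v1 is true.
  20. (~v2 \/ v9 \/ ~v3) — v9 is true.
  21. (v2 \/ v6 \/ ~v7) — v6 is true.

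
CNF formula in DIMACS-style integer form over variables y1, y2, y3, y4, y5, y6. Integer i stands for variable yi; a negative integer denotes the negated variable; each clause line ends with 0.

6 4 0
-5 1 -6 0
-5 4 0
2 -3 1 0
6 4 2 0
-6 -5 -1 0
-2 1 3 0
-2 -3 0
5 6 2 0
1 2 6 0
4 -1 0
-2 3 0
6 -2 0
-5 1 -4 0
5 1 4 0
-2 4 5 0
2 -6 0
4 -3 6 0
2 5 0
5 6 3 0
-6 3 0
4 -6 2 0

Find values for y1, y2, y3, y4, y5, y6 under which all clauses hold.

y1=T, y2=F, y3=T, y4=T, y5=T, y6=F

Try y1 = True.
  then y4 is forced to True.
For the remaining variables, y2 = False, y3 = True, y5 = True, y6 = False works.
Every clause has at least one true literal under this assignment.
Check each clause:
  1. (y4 | y6) — y4 is true.
  2. (y1 | ~y6 | ~y5) — y1 is true.
  3. (~y5 | y4) — y4 is true.
  4. (y2 | ~y3 | y1) — y1 is true.
  5. (y6 | y2 | y4) — y4 is true.
  6. (~y5 | ~y1 | ~y6) — ~y6 is true.
  7. (y1 | ~y2 | y3) — y1 is true.
  8. (~y3 | ~y2) — ~y2 is true.
  9. (y6 | y2 | y5) — y5 is true.
  10. (y6 | y1 | y2) — y1 is true.
  11. (~y1 | y4) — y4 is true.
  12. (~y2 | y3) — y3 is true.
  13. (~y2 | y6) — ~y2 is true.
  14. (~y5 | y1 | ~y4) — y1 is true.
  15. (y5 | y1 | y4) — y1 is true.
  16. (y4 | ~y2 | y5) — y4 is true.
  17. (y2 | ~y6) — ~y6 is true.
  18. (y4 | ~y3 | y6) — y4 is true.
  19. (y2 | y5) — y5 is true.
  20. (y3 | y6 | y5) — y3 is true.
  21. (~y6 | y3) — ~y6 is true.
  22. (~y6 | y4 | y2) — ~y6 is true.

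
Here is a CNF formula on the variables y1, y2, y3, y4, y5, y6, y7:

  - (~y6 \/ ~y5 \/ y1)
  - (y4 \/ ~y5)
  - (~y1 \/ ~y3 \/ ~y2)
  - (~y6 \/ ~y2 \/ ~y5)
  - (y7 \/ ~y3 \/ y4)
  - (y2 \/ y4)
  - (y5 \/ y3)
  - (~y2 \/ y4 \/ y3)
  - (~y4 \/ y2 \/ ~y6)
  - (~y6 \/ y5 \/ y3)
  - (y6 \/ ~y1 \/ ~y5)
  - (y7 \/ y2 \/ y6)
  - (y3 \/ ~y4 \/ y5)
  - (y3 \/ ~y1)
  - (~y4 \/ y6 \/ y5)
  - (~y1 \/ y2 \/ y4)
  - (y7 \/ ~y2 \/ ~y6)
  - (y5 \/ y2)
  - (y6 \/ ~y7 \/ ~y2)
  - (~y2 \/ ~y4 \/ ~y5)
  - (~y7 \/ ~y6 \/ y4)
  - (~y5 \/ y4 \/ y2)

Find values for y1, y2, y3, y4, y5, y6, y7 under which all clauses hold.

y1=F, y2=F, y3=F, y4=T, y5=T, y6=F, y7=T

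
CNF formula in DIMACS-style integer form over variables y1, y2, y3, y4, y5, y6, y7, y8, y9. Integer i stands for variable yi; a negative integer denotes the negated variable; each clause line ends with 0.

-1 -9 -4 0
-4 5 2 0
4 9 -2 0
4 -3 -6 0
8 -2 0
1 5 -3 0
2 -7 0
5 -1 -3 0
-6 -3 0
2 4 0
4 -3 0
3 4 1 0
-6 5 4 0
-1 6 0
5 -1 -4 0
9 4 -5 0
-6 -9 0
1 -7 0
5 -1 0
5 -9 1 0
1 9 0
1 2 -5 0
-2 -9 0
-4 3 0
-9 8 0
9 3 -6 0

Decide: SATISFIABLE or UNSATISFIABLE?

UNSATISFIABLE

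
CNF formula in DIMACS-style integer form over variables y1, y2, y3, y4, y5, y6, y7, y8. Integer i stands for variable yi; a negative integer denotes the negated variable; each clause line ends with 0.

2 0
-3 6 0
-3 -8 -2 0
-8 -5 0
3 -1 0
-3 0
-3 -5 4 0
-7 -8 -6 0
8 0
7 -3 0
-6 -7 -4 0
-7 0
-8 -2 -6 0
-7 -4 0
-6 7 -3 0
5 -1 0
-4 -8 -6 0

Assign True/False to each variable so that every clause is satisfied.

y1 = F, y2 = T, y3 = F, y4 = F, y5 = F, y6 = F, y7 = F, y8 = T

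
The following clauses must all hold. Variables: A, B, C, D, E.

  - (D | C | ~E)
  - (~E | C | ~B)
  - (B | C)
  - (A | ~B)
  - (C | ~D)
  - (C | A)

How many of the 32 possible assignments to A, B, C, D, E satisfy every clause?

13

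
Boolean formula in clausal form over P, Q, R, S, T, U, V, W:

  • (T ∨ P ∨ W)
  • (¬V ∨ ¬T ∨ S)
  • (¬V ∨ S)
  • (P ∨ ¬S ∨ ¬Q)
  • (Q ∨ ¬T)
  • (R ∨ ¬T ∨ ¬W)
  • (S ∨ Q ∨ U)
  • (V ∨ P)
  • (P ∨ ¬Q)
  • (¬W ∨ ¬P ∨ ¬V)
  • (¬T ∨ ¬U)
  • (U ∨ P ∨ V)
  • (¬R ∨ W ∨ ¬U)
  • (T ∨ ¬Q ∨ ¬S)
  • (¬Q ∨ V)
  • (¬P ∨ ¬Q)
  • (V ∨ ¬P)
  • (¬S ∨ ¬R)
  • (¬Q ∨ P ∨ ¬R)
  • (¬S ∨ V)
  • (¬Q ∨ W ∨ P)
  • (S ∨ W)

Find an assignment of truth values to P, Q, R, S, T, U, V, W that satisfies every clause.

P = 1, Q = 0, R = 0, S = 1, T = 0, U = 1, V = 1, W = 0

Check each clause:
  1. (P ∨ W ∨ T) — P is true.
  2. (¬T ∨ ¬V ∨ S) — ¬T is true.
  3. (S ∨ ¬V) — S is true.
  4. (¬S ∨ ¬Q ∨ P) — P is true.
  5. (Q ∨ ¬T) — ¬T is true.
  6. (¬T ∨ R ∨ ¬W) — ¬W is true.
  7. (U ∨ S ∨ Q) — S is true.
  8. (V ∨ P) — P is true.
  9. (P ∨ ¬Q) — P is true.
  10. (¬V ∨ ¬W ∨ ¬P) — ¬W is true.
  11. (¬U ∨ ¬T) — ¬T is true.
  12. (P ∨ U ∨ V) — P is true.
  13. (W ∨ ¬U ∨ ¬R) — ¬R is true.
  14. (¬Q ∨ T ∨ ¬S) — ¬Q is true.
  15. (V ∨ ¬Q) — ¬Q is true.
  16. (¬P ∨ ¬Q) — ¬Q is true.
  17. (¬P ∨ V) — V is true.
  18. (¬S ∨ ¬R) — ¬R is true.
  19. (¬Q ∨ P ∨ ¬R) — P is true.
  20. (V ∨ ¬S) — V is true.
  21. (¬Q ∨ P ∨ W) — P is true.
  22. (W ∨ S) — S is true.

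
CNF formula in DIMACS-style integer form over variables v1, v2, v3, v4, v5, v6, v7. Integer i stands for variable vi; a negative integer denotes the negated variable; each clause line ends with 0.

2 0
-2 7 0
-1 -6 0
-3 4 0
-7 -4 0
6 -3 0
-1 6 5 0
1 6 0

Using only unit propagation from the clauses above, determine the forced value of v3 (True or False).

False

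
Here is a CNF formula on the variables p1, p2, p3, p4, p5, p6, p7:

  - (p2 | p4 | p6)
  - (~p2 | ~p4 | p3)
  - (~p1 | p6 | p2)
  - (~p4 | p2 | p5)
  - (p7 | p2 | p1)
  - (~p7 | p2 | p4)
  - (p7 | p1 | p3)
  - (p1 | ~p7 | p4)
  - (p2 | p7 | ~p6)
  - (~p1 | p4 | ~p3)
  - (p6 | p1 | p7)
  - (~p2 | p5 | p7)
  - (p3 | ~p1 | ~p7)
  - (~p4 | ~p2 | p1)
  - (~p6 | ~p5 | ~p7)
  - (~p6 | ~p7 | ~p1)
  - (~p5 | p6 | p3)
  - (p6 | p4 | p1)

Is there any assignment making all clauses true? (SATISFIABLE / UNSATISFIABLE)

SATISFIABLE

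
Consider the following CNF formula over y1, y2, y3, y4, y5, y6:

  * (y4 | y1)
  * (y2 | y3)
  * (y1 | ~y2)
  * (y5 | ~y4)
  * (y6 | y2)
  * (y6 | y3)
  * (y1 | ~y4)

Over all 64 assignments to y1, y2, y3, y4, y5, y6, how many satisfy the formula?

12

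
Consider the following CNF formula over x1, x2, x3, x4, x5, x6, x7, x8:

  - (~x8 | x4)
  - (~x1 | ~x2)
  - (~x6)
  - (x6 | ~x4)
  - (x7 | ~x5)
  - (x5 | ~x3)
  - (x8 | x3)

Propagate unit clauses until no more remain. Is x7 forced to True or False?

Unit clause (~x6) sets x6 = False.
(~x4 | x6) with x6 = False leaves only ~x4, so x4 = False.
From (~x8 | x4) and x4 = False: x8 = False.
From (x8 | x3) and x8 = False: x3 = True.
From (x5 | ~x3) and x3 = True: x5 = True.
(x7 | ~x5) with x5 = True leaves only x7, so x7 = True.

True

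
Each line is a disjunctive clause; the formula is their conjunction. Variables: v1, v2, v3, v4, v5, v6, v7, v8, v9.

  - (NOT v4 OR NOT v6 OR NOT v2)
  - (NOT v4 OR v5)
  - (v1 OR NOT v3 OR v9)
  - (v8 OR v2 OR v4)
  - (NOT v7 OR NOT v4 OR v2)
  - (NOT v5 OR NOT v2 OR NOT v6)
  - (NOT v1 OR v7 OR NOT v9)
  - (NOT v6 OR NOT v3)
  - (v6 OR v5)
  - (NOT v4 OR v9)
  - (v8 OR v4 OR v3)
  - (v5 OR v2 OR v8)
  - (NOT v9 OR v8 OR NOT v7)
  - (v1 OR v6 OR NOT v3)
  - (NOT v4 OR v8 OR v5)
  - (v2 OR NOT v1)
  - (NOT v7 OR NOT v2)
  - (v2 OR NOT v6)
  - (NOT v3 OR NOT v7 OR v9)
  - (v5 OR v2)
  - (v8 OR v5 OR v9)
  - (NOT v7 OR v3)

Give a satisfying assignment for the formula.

v1 = T, v2 = T, v3 = T, v4 = F, v5 = T, v6 = F, v7 = F, v8 = T, v9 = F

Check each clause:
  1. (NOT v4 OR NOT v2 OR NOT v6) — NOT v6 is true.
  2. (v5 OR NOT v4) — NOT v4 is true.
  3. (v9 OR NOT v3 OR v1) — v1 is true.
  4. (v8 OR v4 OR v2) — v8 is true.
  5. (NOT v7 OR NOT v4 OR v2) — NOT v7 is true.
  6. (NOT v5 OR NOT v6 OR NOT v2) — NOT v6 is true.
  7. (NOT v1 OR NOT v9 OR v7) — NOT v9 is true.
  8. (NOT v3 OR NOT v6) — NOT v6 is true.
  9. (v6 OR v5) — v5 is true.
  10. (NOT v4 OR v9) — NOT v4 is true.
  11. (v3 OR v8 OR v4) — v8 is true.
  12. (v8 OR v2 OR v5) — v8 is true.
  13. (NOT v7 OR v8 OR NOT v9) — v8 is true.
  14. (v6 OR NOT v3 OR v1) — v1 is true.
  15. (v8 OR v5 OR NOT v4) — v8 is true.
  16. (v2 OR NOT v1) — v2 is true.
  17. (NOT v2 OR NOT v7) — NOT v7 is true.
  18. (NOT v6 OR v2) — v2 is true.
  19. (v9 OR NOT v7 OR NOT v3) — NOT v7 is true.
  20. (v2 OR v5) — v2 is true.
  21. (v8 OR v9 OR v5) — v8 is true.
  22. (v3 OR NOT v7) — NOT v7 is true.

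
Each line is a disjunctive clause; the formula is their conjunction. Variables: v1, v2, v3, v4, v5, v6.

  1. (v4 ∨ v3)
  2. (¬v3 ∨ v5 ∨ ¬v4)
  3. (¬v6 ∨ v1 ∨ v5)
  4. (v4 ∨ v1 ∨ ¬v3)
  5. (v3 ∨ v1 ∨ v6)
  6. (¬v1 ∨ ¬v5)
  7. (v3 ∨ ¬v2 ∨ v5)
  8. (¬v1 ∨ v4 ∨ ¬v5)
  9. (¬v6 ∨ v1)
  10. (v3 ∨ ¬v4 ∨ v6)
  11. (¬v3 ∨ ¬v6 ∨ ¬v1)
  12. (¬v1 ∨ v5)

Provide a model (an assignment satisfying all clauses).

v1=False, v2=False, v3=True, v4=True, v5=True, v6=False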